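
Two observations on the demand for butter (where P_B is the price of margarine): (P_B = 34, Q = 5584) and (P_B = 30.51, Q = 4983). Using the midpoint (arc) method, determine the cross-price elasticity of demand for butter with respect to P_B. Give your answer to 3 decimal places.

1.051

ΔQ_A = 4983 − 5584 = -601; ΔP_B = 30.51 − 34 = -3.49.
Midpoints: Q̄_A = 5283.5, P̄_B = 32.26.
ε = (ΔQ_A/Q̄_A)/(ΔP_B/P̄_B) = (-601/5283.5)/(-3.49/32.26) ≈ 1.051.
ε > 0: butter and margarine are substitutes.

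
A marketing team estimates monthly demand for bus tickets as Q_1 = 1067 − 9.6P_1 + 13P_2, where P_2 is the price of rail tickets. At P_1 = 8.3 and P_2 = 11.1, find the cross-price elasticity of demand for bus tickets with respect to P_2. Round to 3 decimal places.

At P_1 = 8.3 and P_2 = 11.1: Q_1 = 1131.62.
∂Q_1/∂P_2 = 13.
ε = (∂Q_1/∂P_2)(P_2/Q_1) = 13 × (11.1/1131.62) ≈ 0.128.

0.128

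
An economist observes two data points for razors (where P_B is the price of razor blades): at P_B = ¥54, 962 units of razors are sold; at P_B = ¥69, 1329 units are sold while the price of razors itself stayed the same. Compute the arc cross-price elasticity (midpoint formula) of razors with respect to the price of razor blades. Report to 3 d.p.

ΔQ_A = 1329 − 962 = 367; ΔP_B = 69 − 54 = 15.
Midpoints: Q̄_A = 1145.5, P̄_B = 61.50.
ε = (ΔQ_A/Q̄_A)/(ΔP_B/P̄_B) = (367/1145.5)/(15/61.50) ≈ 1.314.

1.314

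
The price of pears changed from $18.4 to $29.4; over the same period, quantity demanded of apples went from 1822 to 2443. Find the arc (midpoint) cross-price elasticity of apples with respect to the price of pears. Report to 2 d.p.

ΔQ_A = 2443 − 1822 = 621; ΔP_B = 29.4 − 18.4 = 11.
Midpoints: Q̄_A = 2132.5, P̄_B = 23.90.
ε = (ΔQ_A/Q̄_A)/(ΔP_B/P̄_B) = (621/2132.5)/(11/23.90) ≈ 0.63.
ε > 0: apples and pears are substitutes.

0.63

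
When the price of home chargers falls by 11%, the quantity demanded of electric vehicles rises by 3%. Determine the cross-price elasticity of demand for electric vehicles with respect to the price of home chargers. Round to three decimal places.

-0.273

ε = (%ΔQ of electric vehicles) / (%ΔP of home chargers) = (3%) / (-11%) ≈ -0.273.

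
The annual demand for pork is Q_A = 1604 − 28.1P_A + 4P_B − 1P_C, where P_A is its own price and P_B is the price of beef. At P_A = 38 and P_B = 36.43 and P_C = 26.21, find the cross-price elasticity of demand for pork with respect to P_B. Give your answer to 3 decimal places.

At P_A = 38 and P_B = 36.43 and P_C = 26.21: Q_A = 655.71.
∂Q_A/∂P_B = 4.
ε = (∂Q_A/∂P_B)(P_B/Q_A) = 4 × (36.43/655.71) ≈ 0.222.
Since ε > 0, pork and beef are substitutes.

0.222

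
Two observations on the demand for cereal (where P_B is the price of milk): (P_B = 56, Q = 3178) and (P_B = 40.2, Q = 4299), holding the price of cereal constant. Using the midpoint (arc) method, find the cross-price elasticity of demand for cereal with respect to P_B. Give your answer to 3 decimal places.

-0.913

ΔQ_A = 4299 − 3178 = 1121; ΔP_B = 40.2 − 56 = -15.8.
Midpoints: Q̄_A = 3738.5, P̄_B = 48.10.
ε = (ΔQ_A/Q̄_A)/(ΔP_B/P̄_B) = (1121/3738.5)/(-15.8/48.10) ≈ -0.913.
ε < 0: cereal and milk are complements.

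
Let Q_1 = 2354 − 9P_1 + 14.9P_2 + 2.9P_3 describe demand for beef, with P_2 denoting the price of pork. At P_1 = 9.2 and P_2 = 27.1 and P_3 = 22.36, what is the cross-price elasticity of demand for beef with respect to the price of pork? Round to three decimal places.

0.147

At P_1 = 9.2 and P_2 = 27.1 and P_3 = 22.36: Q_1 = 2739.834.
∂Q_1/∂P_2 = 14.9.
ε = (∂Q_1/∂P_2)(P_2/Q_1) = 14.9 × (27.1/2739.834) ≈ 0.147.
Since ε > 0, beef and pork are substitutes.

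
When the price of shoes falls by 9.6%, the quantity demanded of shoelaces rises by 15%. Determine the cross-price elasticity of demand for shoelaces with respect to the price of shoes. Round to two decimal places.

ε = (%ΔQ of shoelaces) / (%ΔP of shoes) = (15%) / (-9.6%) ≈ -1.56.

-1.56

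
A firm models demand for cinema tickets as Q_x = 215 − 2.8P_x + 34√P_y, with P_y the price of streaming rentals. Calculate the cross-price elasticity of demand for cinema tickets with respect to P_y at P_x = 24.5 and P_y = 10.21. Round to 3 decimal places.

At P_x = 24.5 and P_y = 10.21: Q_x = 255.041.
∂Q_x/∂P_y = 34/(2√P_y) = 34/(2√10.21) = 5.3203.
ε = (∂Q_x/∂P_y)(P_y/Q_x) = 5.3203 × (10.21/255.041) ≈ 0.213.

0.213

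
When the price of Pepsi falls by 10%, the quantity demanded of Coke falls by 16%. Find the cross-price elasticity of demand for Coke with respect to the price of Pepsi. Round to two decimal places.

1.60

ε = (%ΔQ of Coke) / (%ΔP of Pepsi) = (-16%) / (-10%) ≈ 1.60.
Positive cross-price elasticity: substitutes.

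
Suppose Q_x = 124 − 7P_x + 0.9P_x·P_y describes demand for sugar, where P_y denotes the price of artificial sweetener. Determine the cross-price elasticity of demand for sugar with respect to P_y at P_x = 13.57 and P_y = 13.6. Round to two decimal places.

0.85

At P_x = 13.57 and P_y = 13.6: Q_x = 195.107.
∂Q_x/∂P_y = 0.9P_x = 0.9(13.57) = 12.2130.
ε = (∂Q_x/∂P_y)(P_y/Q_x) = 12.2130 × (13.6/195.107) ≈ 0.85.
ε > 0: substitutes.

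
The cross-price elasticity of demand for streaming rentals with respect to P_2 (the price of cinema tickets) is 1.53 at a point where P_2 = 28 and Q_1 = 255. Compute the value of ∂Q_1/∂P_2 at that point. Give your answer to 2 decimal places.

13.93

ε = (∂Q_1/∂P_2)·(P_2/Q_1) ⇒ ∂Q_1/∂P_2 = ε·Q_1/P_2 = 1.53 × 255/28 ≈ 13.93.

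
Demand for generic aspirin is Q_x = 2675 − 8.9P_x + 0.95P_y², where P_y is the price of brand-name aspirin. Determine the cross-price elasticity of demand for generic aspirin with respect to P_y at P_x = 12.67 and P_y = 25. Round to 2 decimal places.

At P_x = 12.67 and P_y = 25: Q_x = 3155.987.
∂Q_x/∂P_y = 1.9P_y = 1.9(25) = 47.5000.
ε = (∂Q_x/∂P_y)(P_y/Q_x) = 47.5000 × (25/3155.987) ≈ 0.38.

0.38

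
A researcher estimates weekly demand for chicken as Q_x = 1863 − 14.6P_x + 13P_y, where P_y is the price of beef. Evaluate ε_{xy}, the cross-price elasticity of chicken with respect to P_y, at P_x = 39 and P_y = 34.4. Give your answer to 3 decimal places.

0.257

At P_x = 39 and P_y = 34.4: Q_x = 1740.8.
∂Q_x/∂P_y = 13.
ε = (∂Q_x/∂P_y)(P_y/Q_x) = 13 × (34.4/1740.8) ≈ 0.257.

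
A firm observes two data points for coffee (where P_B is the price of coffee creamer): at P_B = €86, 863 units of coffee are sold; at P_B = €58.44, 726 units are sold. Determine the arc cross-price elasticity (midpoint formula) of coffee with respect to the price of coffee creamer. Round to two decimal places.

0.45

ΔQ_A = 726 − 863 = -137; ΔP_B = 58.44 − 86 = -27.56.
Midpoints: Q̄_A = 794.5, P̄_B = 72.22.
ε = (ΔQ_A/Q̄_A)/(ΔP_B/P̄_B) = (-137/794.5)/(-27.56/72.22) ≈ 0.45.
ε > 0: coffee and coffee creamer are substitutes.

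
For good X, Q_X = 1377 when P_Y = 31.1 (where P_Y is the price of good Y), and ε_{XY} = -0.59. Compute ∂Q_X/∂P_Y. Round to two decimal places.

-26.12

ε = (∂Q_X/∂P_Y)·(P_Y/Q_X) ⇒ ∂Q_X/∂P_Y = ε·Q_X/P_Y = -0.59 × 1377/31.1 ≈ -26.12.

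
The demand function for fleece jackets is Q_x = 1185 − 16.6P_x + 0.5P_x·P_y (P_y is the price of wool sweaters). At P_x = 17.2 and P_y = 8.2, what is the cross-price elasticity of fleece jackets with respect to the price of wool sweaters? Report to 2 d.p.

0.07

At P_x = 17.2 and P_y = 8.2: Q_x = 970.
∂Q_x/∂P_y = 0.5P_x = 0.5(17.2) = 8.6000.
ε = (∂Q_x/∂P_y)(P_y/Q_x) = 8.6000 × (8.2/970) ≈ 0.07.
ε > 0: substitutes.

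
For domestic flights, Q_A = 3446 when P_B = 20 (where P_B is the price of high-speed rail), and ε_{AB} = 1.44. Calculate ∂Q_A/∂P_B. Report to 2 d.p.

248.11

ε = (∂Q_A/∂P_B)·(P_B/Q_A) ⇒ ∂Q_A/∂P_B = ε·Q_A/P_B = 1.44 × 3446/20 ≈ 248.11.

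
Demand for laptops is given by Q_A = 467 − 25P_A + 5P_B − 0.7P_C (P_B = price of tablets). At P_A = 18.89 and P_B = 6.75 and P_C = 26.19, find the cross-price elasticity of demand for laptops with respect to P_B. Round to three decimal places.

3.320

At P_A = 18.89 and P_B = 6.75 and P_C = 26.19: Q_A = 10.167.
∂Q_A/∂P_B = 5.
ε = (∂Q_A/∂P_B)(P_B/Q_A) = 5 × (6.75/10.167) ≈ 3.320.
Since ε > 0, laptops and tablets are substitutes.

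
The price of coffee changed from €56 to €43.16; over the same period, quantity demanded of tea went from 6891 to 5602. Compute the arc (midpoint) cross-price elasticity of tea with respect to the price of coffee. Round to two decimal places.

0.80

ΔQ_A = 5602 − 6891 = -1289; ΔP_B = 43.16 − 56 = -12.84.
Midpoints: Q̄_A = 6246.5, P̄_B = 49.58.
ε = (ΔQ_A/Q̄_A)/(ΔP_B/P̄_B) = (-1289/6246.5)/(-12.84/49.58) ≈ 0.80.
ε > 0: tea and coffee are substitutes.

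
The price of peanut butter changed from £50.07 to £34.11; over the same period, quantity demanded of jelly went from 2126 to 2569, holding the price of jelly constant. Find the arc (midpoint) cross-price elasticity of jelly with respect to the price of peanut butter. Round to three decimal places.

-0.498

ΔQ_A = 2569 − 2126 = 443; ΔP_B = 34.11 − 50.07 = -15.96.
Midpoints: Q̄_A = 2347.5, P̄_B = 42.09.
ε = (ΔQ_A/Q̄_A)/(ΔP_B/P̄_B) = (443/2347.5)/(-15.96/42.09) ≈ -0.498.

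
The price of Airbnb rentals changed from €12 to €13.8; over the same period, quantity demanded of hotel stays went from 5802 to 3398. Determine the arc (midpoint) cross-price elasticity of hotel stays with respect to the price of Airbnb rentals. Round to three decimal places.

ΔQ_A = 3398 − 5802 = -2404; ΔP_B = 13.8 − 12 = 1.8.
Midpoints: Q̄_A = 4600.0, P̄_B = 12.90.
ε = (ΔQ_A/Q̄_A)/(ΔP_B/P̄_B) = (-2404/4600.0)/(1.8/12.90) ≈ -3.745.

-3.745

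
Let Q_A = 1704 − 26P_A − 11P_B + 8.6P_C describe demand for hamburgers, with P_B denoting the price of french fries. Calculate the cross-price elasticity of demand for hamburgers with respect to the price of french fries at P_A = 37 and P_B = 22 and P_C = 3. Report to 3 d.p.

-0.460

At P_A = 37 and P_B = 22 and P_C = 3: Q_A = 525.8.
∂Q_A/∂P_B = -11.
ε = (∂Q_A/∂P_B)(P_B/Q_A) = -11 × (22/525.8) ≈ -0.460.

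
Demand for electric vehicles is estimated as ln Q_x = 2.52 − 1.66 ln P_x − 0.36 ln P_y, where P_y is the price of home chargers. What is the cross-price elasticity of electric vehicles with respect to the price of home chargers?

-0.36

In a log-linear (constant-elasticity) demand function, the coefficient on ln P_y is the cross-price elasticity.
ε = -0.36. Negative, so electric vehicles and home chargers are complements.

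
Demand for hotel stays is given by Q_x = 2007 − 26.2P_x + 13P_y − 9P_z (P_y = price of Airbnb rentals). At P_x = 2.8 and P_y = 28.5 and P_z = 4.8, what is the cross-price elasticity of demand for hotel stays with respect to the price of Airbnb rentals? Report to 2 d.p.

At P_x = 2.8 and P_y = 28.5 and P_z = 4.8: Q_x = 2260.94.
∂Q_x/∂P_y = 13.
ε = (∂Q_x/∂P_y)(P_y/Q_x) = 13 × (28.5/2260.94) ≈ 0.16.

0.16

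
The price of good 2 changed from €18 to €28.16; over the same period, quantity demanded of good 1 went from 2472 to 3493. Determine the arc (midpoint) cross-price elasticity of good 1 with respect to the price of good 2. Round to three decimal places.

ΔQ_1 = 3493 − 2472 = 1021; ΔP_2 = 28.16 − 18 = 10.16.
Midpoints: Q̄_1 = 2982.5, P̄_2 = 23.08.
ε = (ΔQ_1/Q̄_1)/(ΔP_2/P̄_2) = (1021/2982.5)/(10.16/23.08) ≈ 0.778.

0.778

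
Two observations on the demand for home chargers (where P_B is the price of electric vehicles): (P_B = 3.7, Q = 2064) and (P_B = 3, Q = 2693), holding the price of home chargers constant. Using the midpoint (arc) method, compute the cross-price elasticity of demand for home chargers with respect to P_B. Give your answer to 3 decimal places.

-1.266

ΔQ_A = 2693 − 2064 = 629; ΔP_B = 3 − 3.7 = -0.7.
Midpoints: Q̄_A = 2378.5, P̄_B = 3.35.
ε = (ΔQ_A/Q̄_A)/(ΔP_B/P̄_B) = (629/2378.5)/(-0.7/3.35) ≈ -1.266.
ε < 0: home chargers and electric vehicles are complements.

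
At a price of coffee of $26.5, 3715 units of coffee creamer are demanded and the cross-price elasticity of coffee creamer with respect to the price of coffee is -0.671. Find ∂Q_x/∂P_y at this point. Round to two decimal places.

ε = (∂Q_x/∂P_y)·(P_y/Q_x) ⇒ ∂Q_x/∂P_y = ε·Q_x/P_y = -0.671 × 3715/26.5 ≈ -94.07.

-94.07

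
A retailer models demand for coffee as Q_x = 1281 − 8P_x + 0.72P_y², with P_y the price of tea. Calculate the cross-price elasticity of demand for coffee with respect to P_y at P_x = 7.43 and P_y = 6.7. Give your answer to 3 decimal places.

At P_x = 7.43 and P_y = 6.7: Q_x = 1253.881.
∂Q_x/∂P_y = 1.44P_y = 1.44(6.7) = 9.6480.
ε = (∂Q_x/∂P_y)(P_y/Q_x) = 9.6480 × (6.7/1253.881) ≈ 0.052.

0.052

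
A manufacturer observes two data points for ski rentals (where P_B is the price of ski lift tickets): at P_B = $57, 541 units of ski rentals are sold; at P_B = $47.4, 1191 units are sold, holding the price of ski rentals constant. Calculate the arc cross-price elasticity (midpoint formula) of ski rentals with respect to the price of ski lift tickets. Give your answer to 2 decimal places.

ΔQ_A = 1191 − 541 = 650; ΔP_B = 47.4 − 57 = -9.6.
Midpoints: Q̄_A = 866.0, P̄_B = 52.20.
ε = (ΔQ_A/Q̄_A)/(ΔP_B/P̄_B) = (650/866.0)/(-9.6/52.20) ≈ -4.08.
ε < 0: ski rentals and ski lift tickets are complements.

-4.08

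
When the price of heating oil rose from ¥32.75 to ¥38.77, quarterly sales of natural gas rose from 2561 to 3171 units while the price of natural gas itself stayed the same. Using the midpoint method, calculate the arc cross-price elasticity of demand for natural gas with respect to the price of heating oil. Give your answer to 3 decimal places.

ΔQ_A = 3171 − 2561 = 610; ΔP_B = 38.77 − 32.75 = 6.02.
Midpoints: Q̄_A = 2866.0, P̄_B = 35.76.
ε = (ΔQ_A/Q̄_A)/(ΔP_B/P̄_B) = (610/2866.0)/(6.02/35.76) ≈ 1.264.
ε > 0: natural gas and heating oil are substitutes.

1.264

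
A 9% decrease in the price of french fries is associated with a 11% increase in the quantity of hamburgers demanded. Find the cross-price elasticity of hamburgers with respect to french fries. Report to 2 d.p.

-1.22

ε = (%ΔQ of hamburgers) / (%ΔP of french fries) = (11%) / (-9%) ≈ -1.22.
Negative cross-price elasticity: complements.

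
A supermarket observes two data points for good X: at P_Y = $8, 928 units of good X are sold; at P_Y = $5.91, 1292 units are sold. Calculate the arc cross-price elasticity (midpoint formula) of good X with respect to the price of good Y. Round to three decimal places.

ΔQ_X = 1292 − 928 = 364; ΔP_Y = 5.91 − 8 = -2.09.
Midpoints: Q̄_X = 1110.0, P̄_Y = 6.96.
ε = (ΔQ_X/Q̄_X)/(ΔP_Y/P̄_Y) = (364/1110.0)/(-2.09/6.96) ≈ -1.091.

-1.091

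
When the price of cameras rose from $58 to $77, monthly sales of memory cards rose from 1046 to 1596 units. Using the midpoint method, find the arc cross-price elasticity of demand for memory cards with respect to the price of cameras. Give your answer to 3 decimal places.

ΔQ_A = 1596 − 1046 = 550; ΔP_B = 77 − 58 = 19.
Midpoints: Q̄_A = 1321.0, P̄_B = 67.50.
ε = (ΔQ_A/Q̄_A)/(ΔP_B/P̄_B) = (550/1321.0)/(19/67.50) ≈ 1.479.

1.479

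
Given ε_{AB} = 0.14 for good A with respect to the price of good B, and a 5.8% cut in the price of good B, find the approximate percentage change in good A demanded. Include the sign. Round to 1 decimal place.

-0.8%

%ΔQ ≈ ε × %ΔP of good B = 0.14 × (-5.8%) = -0.8%.
Demand for good A falls by about 0.8%.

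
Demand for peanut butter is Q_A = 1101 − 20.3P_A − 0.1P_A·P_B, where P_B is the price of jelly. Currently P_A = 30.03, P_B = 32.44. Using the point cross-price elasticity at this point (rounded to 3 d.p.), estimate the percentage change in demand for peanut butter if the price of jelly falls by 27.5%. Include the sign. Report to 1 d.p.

6.8%

At P_A = 30.03, P_B = 32.44: Q_A = 393.974.
∂Q_A/∂P_B = -0.1P_A = -3.0030.
ε = (∂Q_A/∂P_B)(P_B/Q_A) = -3.0030 × 32.44/393.974 ≈ -0.247.
%ΔQ_A ≈ ε × %ΔP_B = -0.247 × (-27.5%) = 6.8%.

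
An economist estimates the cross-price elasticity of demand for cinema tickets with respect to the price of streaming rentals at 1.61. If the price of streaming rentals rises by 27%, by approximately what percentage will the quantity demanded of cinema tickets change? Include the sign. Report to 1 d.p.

%ΔQ ≈ ε × %ΔP of streaming rentals = 1.61 × (27%) = 43.5%.
Demand for cinema tickets rises by about 43.5%.

43.5%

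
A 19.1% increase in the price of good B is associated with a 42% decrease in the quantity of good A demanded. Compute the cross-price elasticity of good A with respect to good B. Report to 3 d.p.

ε = (%ΔQ of good A) / (%ΔP of good B) = (-42%) / (19.1%) ≈ -2.199.

-2.199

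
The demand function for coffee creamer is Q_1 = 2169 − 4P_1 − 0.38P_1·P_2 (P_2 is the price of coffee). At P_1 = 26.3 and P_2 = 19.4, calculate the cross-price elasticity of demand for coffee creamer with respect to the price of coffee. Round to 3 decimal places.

At P_1 = 26.3 and P_2 = 19.4: Q_1 = 1869.916.
∂Q_1/∂P_2 = -0.38P_1 = -0.38(26.3) = -9.9940.
ε = (∂Q_1/∂P_2)(P_2/Q_1) = -9.9940 × (19.4/1869.916) ≈ -0.104.

-0.104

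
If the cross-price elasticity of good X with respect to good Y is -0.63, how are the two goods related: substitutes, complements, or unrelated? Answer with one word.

ε = -0.63 < 0, so a higher price of good Y lowers demand for good X: complements.

complements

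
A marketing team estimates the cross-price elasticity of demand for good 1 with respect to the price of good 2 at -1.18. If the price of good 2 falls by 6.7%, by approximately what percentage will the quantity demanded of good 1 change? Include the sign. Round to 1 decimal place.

7.9%

%ΔQ ≈ ε × %ΔP of good 2 = -1.18 × (-6.7%) = 7.9%.
Demand for good 1 rises by about 7.9%.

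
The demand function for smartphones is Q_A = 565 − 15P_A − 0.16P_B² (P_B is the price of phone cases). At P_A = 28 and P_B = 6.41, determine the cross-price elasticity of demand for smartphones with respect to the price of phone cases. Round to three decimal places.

At P_A = 28 and P_B = 6.41: Q_A = 138.426.
∂Q_A/∂P_B = -0.32P_B = -0.32(6.41) = -2.0512.
ε = (∂Q_A/∂P_B)(P_B/Q_A) = -2.0512 × (6.41/138.426) ≈ -0.095.

-0.095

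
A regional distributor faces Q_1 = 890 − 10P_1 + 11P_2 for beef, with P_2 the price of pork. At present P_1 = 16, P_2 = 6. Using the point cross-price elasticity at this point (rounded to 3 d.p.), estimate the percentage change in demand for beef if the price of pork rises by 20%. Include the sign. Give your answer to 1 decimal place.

At P_1 = 16, P_2 = 6: Q_1 = 796.
∂Q_1/∂P_2 = 11.
ε = (∂Q_1/∂P_2)(P_2/Q_1) = 11.0000 × 6/796 ≈ 0.083.
%ΔQ_1 ≈ ε × %ΔP_2 = 0.083 × (20%) = 1.7%.

1.7%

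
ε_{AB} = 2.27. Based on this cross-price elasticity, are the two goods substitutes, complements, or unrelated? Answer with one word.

substitutes

ε = 2.27 > 0, so a higher price of good B raises demand for good A: substitutes.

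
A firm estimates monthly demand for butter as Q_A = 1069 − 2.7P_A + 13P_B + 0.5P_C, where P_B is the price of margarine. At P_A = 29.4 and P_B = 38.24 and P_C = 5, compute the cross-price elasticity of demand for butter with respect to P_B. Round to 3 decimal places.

At P_A = 29.4 and P_B = 38.24 and P_C = 5: Q_A = 1489.24.
∂Q_A/∂P_B = 13.
ε = (∂Q_A/∂P_B)(P_B/Q_A) = 13 × (38.24/1489.24) ≈ 0.334.
Since ε > 0, butter and margarine are substitutes.

0.334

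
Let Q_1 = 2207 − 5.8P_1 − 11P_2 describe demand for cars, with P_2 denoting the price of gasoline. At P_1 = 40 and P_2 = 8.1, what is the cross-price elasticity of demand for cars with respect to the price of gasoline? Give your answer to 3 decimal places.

-0.047

At P_1 = 40 and P_2 = 8.1: Q_1 = 1885.9.
∂Q_1/∂P_2 = -11.
ε = (∂Q_1/∂P_2)(P_2/Q_1) = -11 × (8.1/1885.9) ≈ -0.047.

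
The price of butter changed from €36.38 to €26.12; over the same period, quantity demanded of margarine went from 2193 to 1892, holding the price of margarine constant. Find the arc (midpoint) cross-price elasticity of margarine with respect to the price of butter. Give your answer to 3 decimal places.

ΔQ_A = 1892 − 2193 = -301; ΔP_B = 26.12 − 36.38 = -10.26.
Midpoints: Q̄_A = 2042.5, P̄_B = 31.25.
ε = (ΔQ_A/Q̄_A)/(ΔP_B/P̄_B) = (-301/2042.5)/(-10.26/31.25) ≈ 0.449.
ε > 0: margarine and butter are substitutes.

0.449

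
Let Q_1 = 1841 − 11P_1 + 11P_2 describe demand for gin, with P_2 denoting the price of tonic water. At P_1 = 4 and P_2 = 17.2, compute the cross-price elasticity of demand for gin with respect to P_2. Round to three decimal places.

0.095

At P_1 = 4 and P_2 = 17.2: Q_1 = 1986.2.
∂Q_1/∂P_2 = 11.
ε = (∂Q_1/∂P_2)(P_2/Q_1) = 11 × (17.2/1986.2) ≈ 0.095.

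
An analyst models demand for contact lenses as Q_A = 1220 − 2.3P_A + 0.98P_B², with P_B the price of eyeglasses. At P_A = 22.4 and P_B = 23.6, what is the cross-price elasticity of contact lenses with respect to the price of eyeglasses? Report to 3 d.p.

0.637

At P_A = 22.4 and P_B = 23.6: Q_A = 1714.301.
∂Q_A/∂P_B = 1.96P_B = 1.96(23.6) = 46.2560.
ε = (∂Q_A/∂P_B)(P_B/Q_A) = 46.2560 × (23.6/1714.301) ≈ 0.637.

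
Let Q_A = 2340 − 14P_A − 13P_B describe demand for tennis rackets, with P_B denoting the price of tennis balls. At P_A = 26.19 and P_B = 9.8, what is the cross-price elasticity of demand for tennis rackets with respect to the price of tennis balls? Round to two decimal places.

-0.07

At P_A = 26.19 and P_B = 9.8: Q_A = 1845.94.
∂Q_A/∂P_B = -13.
ε = (∂Q_A/∂P_B)(P_B/Q_A) = -13 × (9.8/1845.94) ≈ -0.07.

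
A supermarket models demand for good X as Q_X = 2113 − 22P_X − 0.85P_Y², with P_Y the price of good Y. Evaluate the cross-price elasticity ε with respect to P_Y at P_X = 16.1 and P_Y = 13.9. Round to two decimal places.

-0.21

At P_X = 16.1 and P_Y = 13.9: Q_X = 1594.572.
∂Q_X/∂P_Y = -1.7P_Y = -1.7(13.9) = -23.6300.
ε = (∂Q_X/∂P_Y)(P_Y/Q_X) = -23.6300 × (13.9/1594.572) ≈ -0.21.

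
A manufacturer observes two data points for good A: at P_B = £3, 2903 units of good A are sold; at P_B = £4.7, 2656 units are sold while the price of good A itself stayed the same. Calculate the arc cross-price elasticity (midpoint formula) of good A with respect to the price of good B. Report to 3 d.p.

ΔQ_A = 2656 − 2903 = -247; ΔP_B = 4.7 − 3 = 1.7.
Midpoints: Q̄_A = 2779.5, P̄_B = 3.85.
ε = (ΔQ_A/Q̄_A)/(ΔP_B/P̄_B) = (-247/2779.5)/(1.7/3.85) ≈ -0.201.

-0.201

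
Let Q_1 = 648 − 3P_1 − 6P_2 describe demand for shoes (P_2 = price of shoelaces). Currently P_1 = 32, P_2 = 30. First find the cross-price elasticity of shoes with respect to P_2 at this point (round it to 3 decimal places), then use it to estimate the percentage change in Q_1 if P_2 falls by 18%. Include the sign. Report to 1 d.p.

At P_1 = 32, P_2 = 30: Q_1 = 372.
∂Q_1/∂P_2 = -6.
ε = (∂Q_1/∂P_2)(P_2/Q_1) = -6.0000 × 30/372 ≈ -0.484.
%ΔQ_1 ≈ ε × %ΔP_2 = -0.484 × (-18%) = 8.7%.

8.7%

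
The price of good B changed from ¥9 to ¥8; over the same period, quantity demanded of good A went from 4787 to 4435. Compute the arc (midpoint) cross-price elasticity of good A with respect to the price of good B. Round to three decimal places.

0.649

ΔQ_A = 4435 − 4787 = -352; ΔP_B = 8 − 9 = -1.
Midpoints: Q̄_A = 4611.0, P̄_B = 8.50.
ε = (ΔQ_A/Q̄_A)/(ΔP_B/P̄_B) = (-352/4611.0)/(-1/8.50) ≈ 0.649.
ε > 0: good A and good B are substitutes.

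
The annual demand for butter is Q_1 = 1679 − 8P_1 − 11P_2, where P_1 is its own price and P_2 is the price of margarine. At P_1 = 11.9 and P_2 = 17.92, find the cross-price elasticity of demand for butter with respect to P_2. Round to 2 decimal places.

-0.14

At P_1 = 11.9 and P_2 = 17.92: Q_1 = 1386.68.
∂Q_1/∂P_2 = -11.
ε = (∂Q_1/∂P_2)(P_2/Q_1) = -11 × (17.92/1386.68) ≈ -0.14.
Since ε < 0, butter and margarine are complements.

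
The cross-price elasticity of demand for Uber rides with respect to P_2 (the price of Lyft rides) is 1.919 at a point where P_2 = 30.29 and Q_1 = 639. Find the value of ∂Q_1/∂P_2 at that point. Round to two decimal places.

ε = (∂Q_1/∂P_2)·(P_2/Q_1) ⇒ ∂Q_1/∂P_2 = ε·Q_1/P_2 = 1.919 × 639/30.29 ≈ 40.48.

40.48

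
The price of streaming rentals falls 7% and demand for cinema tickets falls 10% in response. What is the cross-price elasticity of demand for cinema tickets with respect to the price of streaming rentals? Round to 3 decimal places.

ε = (%ΔQ of cinema tickets) / (%ΔP of streaming rentals) = (-10%) / (-7%) ≈ 1.429.

1.429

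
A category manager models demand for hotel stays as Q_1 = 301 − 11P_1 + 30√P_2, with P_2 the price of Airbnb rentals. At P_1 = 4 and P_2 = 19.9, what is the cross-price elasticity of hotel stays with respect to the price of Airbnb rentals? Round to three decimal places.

0.171

At P_1 = 4 and P_2 = 19.9: Q_1 = 390.828.
∂Q_1/∂P_2 = 30/(2√P_2) = 30/(2√19.9) = 3.3625.
ε = (∂Q_1/∂P_2)(P_2/Q_1) = 3.3625 × (19.9/390.828) ≈ 0.171.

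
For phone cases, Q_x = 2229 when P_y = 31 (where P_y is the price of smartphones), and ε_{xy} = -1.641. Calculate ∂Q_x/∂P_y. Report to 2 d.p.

-117.99

ε = (∂Q_x/∂P_y)·(P_y/Q_x) ⇒ ∂Q_x/∂P_y = ε·Q_x/P_y = -1.641 × 2229/31 ≈ -117.99.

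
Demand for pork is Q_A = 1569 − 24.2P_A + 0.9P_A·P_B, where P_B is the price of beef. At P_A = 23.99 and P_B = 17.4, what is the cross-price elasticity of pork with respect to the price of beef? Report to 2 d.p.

0.28

At P_A = 23.99 and P_B = 17.4: Q_A = 1364.125.
∂Q_A/∂P_B = 0.9P_A = 0.9(23.99) = 21.5910.
ε = (∂Q_A/∂P_B)(P_B/Q_A) = 21.5910 × (17.4/1364.125) ≈ 0.28.
ε > 0: substitutes.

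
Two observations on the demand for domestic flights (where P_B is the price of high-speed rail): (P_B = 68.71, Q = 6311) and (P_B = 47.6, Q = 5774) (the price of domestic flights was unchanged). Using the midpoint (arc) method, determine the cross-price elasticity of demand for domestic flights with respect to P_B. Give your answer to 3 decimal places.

ΔQ_A = 5774 − 6311 = -537; ΔP_B = 47.6 − 68.71 = -21.11.
Midpoints: Q̄_A = 6042.5, P̄_B = 58.16.
ε = (ΔQ_A/Q̄_A)/(ΔP_B/P̄_B) = (-537/6042.5)/(-21.11/58.16) ≈ 0.245.
ε > 0: domestic flights and high-speed rail are substitutes.

0.245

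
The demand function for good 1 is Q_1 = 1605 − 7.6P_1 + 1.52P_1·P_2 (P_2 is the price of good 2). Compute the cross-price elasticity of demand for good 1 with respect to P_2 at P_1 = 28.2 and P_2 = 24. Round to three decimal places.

0.425

At P_1 = 28.2 and P_2 = 24: Q_1 = 2419.416.
∂Q_1/∂P_2 = 1.52P_1 = 1.52(28.2) = 42.8640.
ε = (∂Q_1/∂P_2)(P_2/Q_1) = 42.8640 × (24/2419.416) ≈ 0.425.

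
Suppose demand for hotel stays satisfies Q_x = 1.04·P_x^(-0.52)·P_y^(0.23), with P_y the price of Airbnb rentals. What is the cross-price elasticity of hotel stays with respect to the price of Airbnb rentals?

In a log-linear (constant-elasticity) demand function, the coefficient on the exponent of P_y is the cross-price elasticity.
ε = 0.23. Positive, so hotel stays and Airbnb rentals are substitutes.

0.23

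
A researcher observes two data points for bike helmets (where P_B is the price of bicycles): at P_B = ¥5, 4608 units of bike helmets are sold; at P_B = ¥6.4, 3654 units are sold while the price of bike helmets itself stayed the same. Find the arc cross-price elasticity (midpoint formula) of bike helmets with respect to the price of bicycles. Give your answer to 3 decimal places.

ΔQ_A = 3654 − 4608 = -954; ΔP_B = 6.4 − 5 = 1.4.
Midpoints: Q̄_A = 4131.0, P̄_B = 5.70.
ε = (ΔQ_A/Q̄_A)/(ΔP_B/P̄_B) = (-954/4131.0)/(1.4/5.70) ≈ -0.940.

-0.940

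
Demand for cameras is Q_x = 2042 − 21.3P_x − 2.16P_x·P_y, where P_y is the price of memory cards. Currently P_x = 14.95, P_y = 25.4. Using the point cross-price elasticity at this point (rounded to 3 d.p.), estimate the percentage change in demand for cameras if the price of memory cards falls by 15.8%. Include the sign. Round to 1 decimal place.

At P_x = 14.95, P_y = 25.4: Q_x = 903.348.
∂Q_x/∂P_y = -2.16P_x = -32.2920.
ε = (∂Q_x/∂P_y)(P_y/Q_x) = -32.2920 × 25.4/903.348 ≈ -0.908.
%ΔQ_x ≈ ε × %ΔP_y = -0.908 × (-15.8%) = 14.3%.

14.3%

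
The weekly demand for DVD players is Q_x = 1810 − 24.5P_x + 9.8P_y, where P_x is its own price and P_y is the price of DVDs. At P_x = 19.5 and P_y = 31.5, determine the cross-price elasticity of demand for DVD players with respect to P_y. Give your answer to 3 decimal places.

0.188

At P_x = 19.5 and P_y = 31.5: Q_x = 1640.95.
∂Q_x/∂P_y = 9.8.
ε = (∂Q_x/∂P_y)(P_y/Q_x) = 9.8 × (31.5/1640.95) ≈ 0.188.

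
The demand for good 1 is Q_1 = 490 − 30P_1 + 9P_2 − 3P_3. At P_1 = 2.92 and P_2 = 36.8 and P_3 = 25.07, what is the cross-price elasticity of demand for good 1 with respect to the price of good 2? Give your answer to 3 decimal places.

At P_1 = 2.92 and P_2 = 36.8 and P_3 = 25.07: Q_1 = 658.39.
∂Q_1/∂P_2 = 9.
ε = (∂Q_1/∂P_2)(P_2/Q_1) = 9 × (36.8/658.39) ≈ 0.503.
Since ε > 0, good 1 and good 2 are substitutes.

0.503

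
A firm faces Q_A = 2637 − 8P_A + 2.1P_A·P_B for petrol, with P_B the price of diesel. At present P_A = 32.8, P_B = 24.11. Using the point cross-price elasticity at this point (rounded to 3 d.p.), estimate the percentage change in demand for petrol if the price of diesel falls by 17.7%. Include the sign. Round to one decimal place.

-7.3%

At P_A = 32.8, P_B = 24.11: Q_A = 4035.297.
∂Q_A/∂P_B = 2.1P_A = 68.8800.
ε = (∂Q_A/∂P_B)(P_B/Q_A) = 68.8800 × 24.11/4035.297 ≈ 0.412.
%ΔQ_A ≈ ε × %ΔP_B = 0.412 × (-17.7%) = -7.3%.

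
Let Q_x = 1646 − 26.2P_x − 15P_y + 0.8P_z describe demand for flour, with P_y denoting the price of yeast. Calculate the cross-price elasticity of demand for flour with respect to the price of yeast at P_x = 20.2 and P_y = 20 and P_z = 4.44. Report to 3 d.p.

-0.366

At P_x = 20.2 and P_y = 20 and P_z = 4.44: Q_x = 820.312.
∂Q_x/∂P_y = -15.
ε = (∂Q_x/∂P_y)(P_y/Q_x) = -15 × (20/820.312) ≈ -0.366.
Since ε < 0, flour and yeast are complements.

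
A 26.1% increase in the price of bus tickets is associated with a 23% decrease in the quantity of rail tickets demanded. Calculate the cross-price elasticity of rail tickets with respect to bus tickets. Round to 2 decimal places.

ε = (%ΔQ of rail tickets) / (%ΔP of bus tickets) = (-23%) / (26.1%) ≈ -0.88.
Negative cross-price elasticity: complements.

-0.88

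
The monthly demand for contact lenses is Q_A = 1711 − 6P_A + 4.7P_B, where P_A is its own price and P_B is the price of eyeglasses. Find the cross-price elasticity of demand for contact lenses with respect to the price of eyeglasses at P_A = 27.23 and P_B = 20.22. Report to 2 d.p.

0.06

At P_A = 27.23 and P_B = 20.22: Q_A = 1642.654.
∂Q_A/∂P_B = 4.7.
ε = (∂Q_A/∂P_B)(P_B/Q_A) = 4.7 × (20.22/1642.654) ≈ 0.06.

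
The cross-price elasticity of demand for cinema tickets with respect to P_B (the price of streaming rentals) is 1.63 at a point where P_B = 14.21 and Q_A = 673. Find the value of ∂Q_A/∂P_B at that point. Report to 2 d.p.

77.20

ε = (∂Q_A/∂P_B)·(P_B/Q_A) ⇒ ∂Q_A/∂P_B = ε·Q_A/P_B = 1.63 × 673/14.21 ≈ 77.20.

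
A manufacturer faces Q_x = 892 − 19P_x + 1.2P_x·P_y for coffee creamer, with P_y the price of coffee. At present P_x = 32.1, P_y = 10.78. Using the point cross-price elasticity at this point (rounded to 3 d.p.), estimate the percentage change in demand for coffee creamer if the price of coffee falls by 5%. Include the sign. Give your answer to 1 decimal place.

-3.0%

At P_x = 32.1, P_y = 10.78: Q_x = 697.346.
∂Q_x/∂P_y = 1.2P_x = 38.5200.
ε = (∂Q_x/∂P_y)(P_y/Q_x) = 38.5200 × 10.78/697.346 ≈ 0.595.
%ΔQ_x ≈ ε × %ΔP_y = 0.595 × (-5%) = -3.0%.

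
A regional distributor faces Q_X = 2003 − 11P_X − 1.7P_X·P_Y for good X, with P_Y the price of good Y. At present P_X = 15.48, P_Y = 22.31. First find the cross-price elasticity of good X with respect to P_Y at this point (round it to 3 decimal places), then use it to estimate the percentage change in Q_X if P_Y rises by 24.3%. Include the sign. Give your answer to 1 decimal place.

At P_X = 15.48, P_Y = 22.31: Q_X = 1245.610.
∂Q_X/∂P_Y = -1.7P_X = -26.3160.
ε = (∂Q_X/∂P_Y)(P_Y/Q_X) = -26.3160 × 22.31/1245.610 ≈ -0.471.
%ΔQ_X ≈ ε × %ΔP_Y = -0.471 × (24.3%) = -11.4%.

-11.4%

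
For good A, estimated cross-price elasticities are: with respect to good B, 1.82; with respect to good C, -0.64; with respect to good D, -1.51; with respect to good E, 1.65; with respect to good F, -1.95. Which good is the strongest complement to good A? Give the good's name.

good F

Complements have ε < 0. The most negative value is -1.95 (good F).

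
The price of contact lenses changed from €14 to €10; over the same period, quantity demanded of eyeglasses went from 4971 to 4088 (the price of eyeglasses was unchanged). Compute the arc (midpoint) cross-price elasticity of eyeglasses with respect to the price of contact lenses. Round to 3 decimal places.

ΔQ_A = 4088 − 4971 = -883; ΔP_B = 10 − 14 = -4.
Midpoints: Q̄_A = 4529.5, P̄_B = 12.00.
ε = (ΔQ_A/Q̄_A)/(ΔP_B/P̄_B) = (-883/4529.5)/(-4/12.00) ≈ 0.585.

0.585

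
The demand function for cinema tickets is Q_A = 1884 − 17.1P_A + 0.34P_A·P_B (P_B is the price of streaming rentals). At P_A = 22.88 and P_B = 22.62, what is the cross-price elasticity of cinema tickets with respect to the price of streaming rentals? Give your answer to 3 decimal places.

0.105

At P_A = 22.88 and P_B = 22.62: Q_A = 1668.718.
∂Q_A/∂P_B = 0.34P_A = 0.34(22.88) = 7.7792.
ε = (∂Q_A/∂P_B)(P_B/Q_A) = 7.7792 × (22.62/1668.718) ≈ 0.105.
ε > 0: substitutes.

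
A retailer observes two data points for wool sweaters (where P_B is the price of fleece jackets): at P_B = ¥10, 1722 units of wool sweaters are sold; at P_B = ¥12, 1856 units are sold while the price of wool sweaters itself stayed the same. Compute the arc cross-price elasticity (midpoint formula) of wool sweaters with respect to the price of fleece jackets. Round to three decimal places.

0.412

ΔQ_A = 1856 − 1722 = 134; ΔP_B = 12 − 10 = 2.
Midpoints: Q̄_A = 1789.0, P̄_B = 11.00.
ε = (ΔQ_A/Q̄_A)/(ΔP_B/P̄_B) = (134/1789.0)/(2/11.00) ≈ 0.412.
ε > 0: wool sweaters and fleece jackets are substitutes.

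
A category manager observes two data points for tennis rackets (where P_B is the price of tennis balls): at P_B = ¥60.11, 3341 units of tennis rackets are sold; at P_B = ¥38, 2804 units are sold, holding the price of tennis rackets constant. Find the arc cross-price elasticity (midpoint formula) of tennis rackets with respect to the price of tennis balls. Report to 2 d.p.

ΔQ_A = 2804 − 3341 = -537; ΔP_B = 38 − 60.11 = -22.11.
Midpoints: Q̄_A = 3072.5, P̄_B = 49.05.
ε = (ΔQ_A/Q̄_A)/(ΔP_B/P̄_B) = (-537/3072.5)/(-22.11/49.05) ≈ 0.39.
ε > 0: tennis rackets and tennis balls are substitutes.

0.39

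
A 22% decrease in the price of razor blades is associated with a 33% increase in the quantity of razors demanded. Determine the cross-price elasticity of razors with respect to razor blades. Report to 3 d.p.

ε = (%ΔQ of razors) / (%ΔP of razor blades) = (33%) / (-22%) ≈ -1.500.
Negative cross-price elasticity: complements.

-1.500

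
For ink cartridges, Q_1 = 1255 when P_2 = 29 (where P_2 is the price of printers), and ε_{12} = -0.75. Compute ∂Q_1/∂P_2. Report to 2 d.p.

ε = (∂Q_1/∂P_2)·(P_2/Q_1) ⇒ ∂Q_1/∂P_2 = ε·Q_1/P_2 = -0.75 × 1255/29 ≈ -32.46.

-32.46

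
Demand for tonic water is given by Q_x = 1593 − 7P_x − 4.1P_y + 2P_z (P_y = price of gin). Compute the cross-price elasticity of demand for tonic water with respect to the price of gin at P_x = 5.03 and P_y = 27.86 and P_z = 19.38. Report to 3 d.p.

-0.077

At P_x = 5.03 and P_y = 27.86 and P_z = 19.38: Q_x = 1482.324.
∂Q_x/∂P_y = -4.1.
ε = (∂Q_x/∂P_y)(P_y/Q_x) = -4.1 × (27.86/1482.324) ≈ -0.077.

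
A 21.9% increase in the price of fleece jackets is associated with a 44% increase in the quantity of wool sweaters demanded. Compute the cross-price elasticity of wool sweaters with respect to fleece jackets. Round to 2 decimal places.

ε = (%ΔQ of wool sweaters) / (%ΔP of fleece jackets) = (44%) / (21.9%) ≈ 2.01.
Positive cross-price elasticity: substitutes.

2.01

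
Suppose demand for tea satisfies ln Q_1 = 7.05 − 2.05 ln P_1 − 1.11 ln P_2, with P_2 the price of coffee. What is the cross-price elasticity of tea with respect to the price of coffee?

In a log-linear (constant-elasticity) demand function, the coefficient on ln P_2 is the cross-price elasticity.
ε = -1.11. Negative, so tea and coffee are complements.

-1.11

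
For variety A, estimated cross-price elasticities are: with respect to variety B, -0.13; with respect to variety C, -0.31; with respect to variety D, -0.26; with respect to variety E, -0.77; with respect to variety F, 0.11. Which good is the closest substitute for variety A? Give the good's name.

Substitutes have ε > 0. Among the positive values, 0.11 (variety F) is largest.

variety F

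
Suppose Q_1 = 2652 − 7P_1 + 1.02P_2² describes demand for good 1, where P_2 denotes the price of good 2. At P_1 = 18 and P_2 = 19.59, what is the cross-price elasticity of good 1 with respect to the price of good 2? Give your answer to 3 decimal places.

0.268

At P_1 = 18 and P_2 = 19.59: Q_1 = 2917.443.
∂Q_1/∂P_2 = 2.04P_2 = 2.04(19.59) = 39.9636.
ε = (∂Q_1/∂P_2)(P_2/Q_1) = 39.9636 × (19.59/2917.443) ≈ 0.268.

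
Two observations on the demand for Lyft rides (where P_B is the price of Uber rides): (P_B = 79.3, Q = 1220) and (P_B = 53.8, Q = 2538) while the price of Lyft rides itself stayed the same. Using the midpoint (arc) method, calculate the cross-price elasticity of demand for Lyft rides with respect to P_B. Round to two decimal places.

ΔQ_A = 2538 − 1220 = 1318; ΔP_B = 53.8 − 79.3 = -25.5.
Midpoints: Q̄_A = 1879.0, P̄_B = 66.55.
ε = (ΔQ_A/Q̄_A)/(ΔP_B/P̄_B) = (1318/1879.0)/(-25.5/66.55) ≈ -1.83.
ε < 0: Lyft rides and Uber rides are complements.

-1.83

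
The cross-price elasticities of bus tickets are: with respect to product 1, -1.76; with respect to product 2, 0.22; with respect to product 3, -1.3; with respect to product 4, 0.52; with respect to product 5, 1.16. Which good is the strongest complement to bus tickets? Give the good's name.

Complements have ε < 0. The most negative value is -1.76 (product 1).

product 1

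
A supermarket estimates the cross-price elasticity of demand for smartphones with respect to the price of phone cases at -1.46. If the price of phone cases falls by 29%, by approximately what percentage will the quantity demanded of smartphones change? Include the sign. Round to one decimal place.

%ΔQ ≈ ε × %ΔP of phone cases = -1.46 × (-29%) = 42.3%.

42.3%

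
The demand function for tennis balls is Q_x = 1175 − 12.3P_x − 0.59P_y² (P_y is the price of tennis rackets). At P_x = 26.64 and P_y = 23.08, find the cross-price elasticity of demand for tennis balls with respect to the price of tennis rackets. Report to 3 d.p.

-1.179

At P_x = 26.64 and P_y = 23.08: Q_x = 533.043.
∂Q_x/∂P_y = -1.18P_y = -1.18(23.08) = -27.2344.
ε = (∂Q_x/∂P_y)(P_y/Q_x) = -27.2344 × (23.08/533.043) ≈ -1.179.
ε < 0: complements.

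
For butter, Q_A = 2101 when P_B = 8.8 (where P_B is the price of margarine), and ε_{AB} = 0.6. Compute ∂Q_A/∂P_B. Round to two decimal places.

143.25

ε = (∂Q_A/∂P_B)·(P_B/Q_A) ⇒ ∂Q_A/∂P_B = ε·Q_A/P_B = 0.6 × 2101/8.8 ≈ 143.25.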